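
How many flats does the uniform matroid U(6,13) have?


Flats of U(6,13): every subset of size < 6 is a flat, plus E itself.
Count = (13 choose 0) + (13 choose 1) + (13 choose 2) + (13 choose 3) + (13 choose 4) + (13 choose 5) + 1
     = 1 + 13 + 78 + 286 + 715 + 1287 + 1
     = 2381.

2381


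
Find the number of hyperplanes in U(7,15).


Hyperplanes of U(7,15) are flats of rank 6.
In a uniform matroid, these are exactly the (6)-element subsets.
Count = (15 choose 6) = 5005.

5005


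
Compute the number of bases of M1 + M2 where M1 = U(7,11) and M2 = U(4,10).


Bases of a direct sum M1 + M2: |B| = |B(M1)| * |B(M2)|.
|B(U(7,11))| = C(11,7) = 330.
|B(U(4,10))| = C(10,4) = 210.
Total bases = 330 * 210 = 69300.

69300


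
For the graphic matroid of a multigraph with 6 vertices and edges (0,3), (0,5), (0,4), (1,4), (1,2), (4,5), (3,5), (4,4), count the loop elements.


In a graphic matroid, a loop is a self-loop edge (u,u) with rank 0.
Examining all 8 edges for self-loops...
Self-loops found: (4,4)
Number of loops = 1.

1


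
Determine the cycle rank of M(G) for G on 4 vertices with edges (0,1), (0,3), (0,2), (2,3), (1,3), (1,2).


Cycle rank (nullity) = |E| - r(M) = |E| - (|V| - c).
|E| = 6, |V| = 4, c = 1.
Nullity = 6 - (4 - 1) = 6 - 3 = 3.

3


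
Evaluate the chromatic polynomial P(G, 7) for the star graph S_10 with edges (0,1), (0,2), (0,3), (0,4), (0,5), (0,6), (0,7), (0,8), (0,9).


P(tree, k) = k * (k-1)^(9) for any tree on 10 vertices.
P(7) = 7 * 6^9 = 7 * 10077696 = 70543872.

70543872


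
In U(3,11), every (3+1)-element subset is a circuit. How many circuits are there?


In U(3,11), circuits are the (4)-element subsets.
Any set of 4 elements is dependent, and removing any one element gives
an independent set of size 3, so it is a minimal dependent set.
Number of circuits = C(11,4) = 11! / (4! * 7!) = 330.

330


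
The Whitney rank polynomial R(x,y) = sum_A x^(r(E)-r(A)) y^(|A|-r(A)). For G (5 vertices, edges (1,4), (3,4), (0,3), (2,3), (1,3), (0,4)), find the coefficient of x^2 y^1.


R(x,y) = sum over A in 2^E of x^(r(E)-r(A)) * y^(|A|-r(A)).
G has 5 vertices, 6 edges. r(E) = 4.
Enumerate all 2^6 = 64 subsets.
Count subsets with r(E)-r(A)=2 and |A|-r(A)=1: 2.

2


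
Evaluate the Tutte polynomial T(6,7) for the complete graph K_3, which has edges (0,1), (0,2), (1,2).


T(K_3; x,y) = x^2 + x + y.
T(6,7) = 36 + 6 + 7 = 49.

49


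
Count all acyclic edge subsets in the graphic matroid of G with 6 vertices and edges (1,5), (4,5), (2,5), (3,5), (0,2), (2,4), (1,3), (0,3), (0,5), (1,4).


An independent set in a graphic matroid is an acyclic edge subset.
G has 6 vertices and 10 edges.
Enumerate all 2^10 = 1024 subsets, checking for acyclicity.
Total independent sets = 462.

462


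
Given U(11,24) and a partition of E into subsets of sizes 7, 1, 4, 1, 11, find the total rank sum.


r(Ai) = min(|Ai|, 11) for each part.
Sum = min(7,11) + min(1,11) + min(4,11) + min(1,11) + min(11,11)
    = 7 + 1 + 4 + 1 + 11
    = 24.

24


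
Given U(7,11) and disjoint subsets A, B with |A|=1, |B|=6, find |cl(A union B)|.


|A union B| = 1 + 6 = 7 (disjoint).
In U(7,11), cl(S) = S if |S| < 7, else cl(S) = E.
Since 7 >= 7, cl(A union B) = E.
|cl(A union B)| = 11.

11


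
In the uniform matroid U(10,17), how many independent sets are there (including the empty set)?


Independent sets of U(10,17) are all subsets of size <= 10.
Count = (17 choose 0) + (17 choose 1) + (17 choose 2) + (17 choose 3) + (17 choose 4) + (17 choose 5) + (17 choose 6) + (17 choose 7) + (17 choose 8) + (17 choose 9) + (17 choose 10)
     = 1 + 17 + 136 + 680 + 2380 + 6188 + 12376 + 19448 + 24310 + 24310 + 19448
     = 109294.

109294


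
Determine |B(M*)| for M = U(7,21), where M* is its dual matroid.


The dual of U(r,n) is U(n-r, n) = U(14,21).
Bases of U(14,21) are all (14)-element subsets.
|B(M*)| = C(21,14) = 116280.

116280


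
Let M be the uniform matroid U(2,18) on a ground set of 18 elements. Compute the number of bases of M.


Bases of U(2,18) are all 2-element subsets of the 18-element ground set.
Number of bases = C(18,2).
C(18,2) = 18! / (2! * 16!) = 153.

153


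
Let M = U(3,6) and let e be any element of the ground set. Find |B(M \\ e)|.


Deleting e from U(3,6) gives U(3,5) since n > r.
Bases of U(3,5) = (5 choose 3) = 10.

10


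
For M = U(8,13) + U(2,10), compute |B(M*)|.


(M1+M2)* = M1* + M2*.
M1* = U(5,13), bases: C(13,5) = 1287.
M2* = U(8,10), bases: C(10,8) = 45.
|B(M*)| = 1287 * 45 = 57915.

57915


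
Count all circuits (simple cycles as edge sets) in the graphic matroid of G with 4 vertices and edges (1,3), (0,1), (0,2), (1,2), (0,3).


A circuit in a graphic matroid = edge set of a simple cycle.
G has 4 vertices and 5 edges.
Enumerating all minimal edge subsets forming cycles...
Total circuits found: 3.

3


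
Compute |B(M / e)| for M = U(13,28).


Contracting e from U(13,28) gives U(12,27).
Bases of U(12,27) = C(27,12) = 17383860.

17383860


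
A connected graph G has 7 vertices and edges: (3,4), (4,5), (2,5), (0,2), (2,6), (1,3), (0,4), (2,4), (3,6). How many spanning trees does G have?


By Kirchhoff's matrix tree theorem, the number of spanning trees equals
the determinant of any cofactor of the Laplacian matrix L.
G has 7 vertices and 9 edges.
Computing the (6 x 6) cofactor determinant gives 28.

28


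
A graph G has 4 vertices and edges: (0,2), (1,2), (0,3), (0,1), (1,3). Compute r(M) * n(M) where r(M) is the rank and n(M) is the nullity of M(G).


r(M) = |V| - c = 4 - 1 = 3.
nullity = |E| - r(M) = 5 - 3 = 2.
Product = 3 * 2 = 6.

6


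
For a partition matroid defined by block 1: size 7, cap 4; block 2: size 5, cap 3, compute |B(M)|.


A basis picks exactly ci elements from block i.
Number of bases = product of C(|Si|, ci).
= C(7,4) * C(5,3)
= 35 * 10
= 350.

350


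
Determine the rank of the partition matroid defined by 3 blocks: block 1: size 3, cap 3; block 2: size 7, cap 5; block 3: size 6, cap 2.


Rank of a partition matroid = sum of min(|Si|, ci) for each block.
= min(3,3) + min(7,5) + min(6,2)
= 3 + 5 + 2
= 10.

10


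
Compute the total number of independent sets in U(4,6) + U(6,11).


For a direct sum, |I(M1+M2)| = |I(M1)| * |I(M2)|.
|I(U(4,6))| = sum C(6,k) for k=0..4 = 57.
|I(U(6,11))| = sum C(11,k) for k=0..6 = 1486.
Total = 57 * 1486 = 84702.

84702


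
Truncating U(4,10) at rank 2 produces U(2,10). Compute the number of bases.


Truncating U(4,10) to rank 2 gives U(2,10).
Bases of U(2,10) are all 2-element subsets of 10 elements.
Number of bases = C(10,2) = 10! / (2! * 8!) = 45.

45


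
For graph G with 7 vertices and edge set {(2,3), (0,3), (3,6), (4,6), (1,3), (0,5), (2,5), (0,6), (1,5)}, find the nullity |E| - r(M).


Cycle rank (nullity) = |E| - r(M) = |E| - (|V| - c).
|E| = 9, |V| = 7, c = 1.
Nullity = 9 - (7 - 1) = 9 - 6 = 3.

3


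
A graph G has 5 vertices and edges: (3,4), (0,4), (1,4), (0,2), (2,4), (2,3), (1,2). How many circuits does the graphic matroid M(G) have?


A circuit in a graphic matroid = edge set of a simple cycle.
G has 5 vertices and 7 edges.
Enumerating all minimal edge subsets forming cycles...
Total circuits found: 6.

6


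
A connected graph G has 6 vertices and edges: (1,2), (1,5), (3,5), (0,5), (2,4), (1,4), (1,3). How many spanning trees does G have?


By Kirchhoff's matrix tree theorem, the number of spanning trees equals
the determinant of any cofactor of the Laplacian matrix L.
G has 6 vertices and 7 edges.
Computing the (5 x 5) cofactor determinant gives 9.

9


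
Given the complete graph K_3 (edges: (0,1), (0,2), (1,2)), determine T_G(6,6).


T(K_3; x,y) = x^2 + x + y.
T(6,6) = 36 + 6 + 6 = 48.

48


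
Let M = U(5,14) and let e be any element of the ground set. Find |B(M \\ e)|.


Deleting e from U(5,14) gives U(5,13) since n > r.
Bases of U(5,13) = C(13,5) = 1287.

1287


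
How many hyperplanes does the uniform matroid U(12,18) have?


Hyperplanes of U(12,18) are flats of rank 11.
In a uniform matroid, these are exactly the (11)-element subsets.
Count = C(18,11) = 31824.

31824


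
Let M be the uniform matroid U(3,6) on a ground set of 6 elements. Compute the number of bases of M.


Bases of U(3,6) are all 3-element subsets of the 6-element ground set.
Number of bases = C(6,3).
C(6,3) = 6! / (3! * 3!) = 20.

20


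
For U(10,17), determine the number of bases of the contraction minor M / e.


Contracting e from U(10,17) gives U(9,16).
Bases of U(9,16) = (16 choose 9) = 11440.

11440


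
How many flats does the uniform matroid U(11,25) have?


Flats of U(11,25): every subset of size < 11 is a flat, plus E itself.
Count = C(25,0) + C(25,1) + C(25,2) + C(25,3) + C(25,4) + C(25,5) + C(25,6) + C(25,7) + C(25,8) + C(25,9) + C(25,10) + 1
     = 1 + 25 + 300 + 2300 + 12650 + 53130 + 177100 + 480700 + 1081575 + 2042975 + 3268760 + 1
     = 7119517.

7119517


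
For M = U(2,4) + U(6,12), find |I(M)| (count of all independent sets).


For a direct sum, |I(M1+M2)| = |I(M1)| * |I(M2)|.
|I(U(2,4))| = sum C(4,k) for k=0..2 = 11.
|I(U(6,12))| = sum C(12,k) for k=0..6 = 2510.
Total = 11 * 2510 = 27610.

27610


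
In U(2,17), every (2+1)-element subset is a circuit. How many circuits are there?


In U(2,17), circuits are the (3)-element subsets.
Any set of 3 elements is dependent, and removing any one element gives
an independent set of size 2, so it is a minimal dependent set.
Number of circuits = (17 choose 3) = 680.

680


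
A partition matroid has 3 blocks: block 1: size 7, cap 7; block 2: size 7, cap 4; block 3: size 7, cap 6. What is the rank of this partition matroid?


Rank of a partition matroid = sum of min(|Si|, ci) for each block.
= min(7,7) + min(7,4) + min(7,6)
= 7 + 4 + 6
= 17.

17


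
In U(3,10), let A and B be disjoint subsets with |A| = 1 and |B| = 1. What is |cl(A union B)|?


|A union B| = 1 + 1 = 2 (disjoint).
In U(3,10), cl(S) = S if |S| < 3, else cl(S) = E.
Since 2 < 3, cl(A union B) = A union B.
|cl(A union B)| = 2.

2


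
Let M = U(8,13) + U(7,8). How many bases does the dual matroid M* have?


(M1+M2)* = M1* + M2*.
M1* = U(5,13), bases: C(13,5) = 1287.
M2* = U(1,8), bases: C(8,1) = 8.
|B(M*)| = 1287 * 8 = 10296.

10296


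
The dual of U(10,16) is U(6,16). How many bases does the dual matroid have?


The dual of U(r,n) is U(n-r, n) = U(6,16).
Bases of U(6,16) are all (6)-element subsets.
|B(M*)| = C(16,6) = 8008.

8008


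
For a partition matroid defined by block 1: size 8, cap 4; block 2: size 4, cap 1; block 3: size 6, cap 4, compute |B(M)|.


A basis picks exactly ci elements from block i.
Number of bases = product of C(|Si|, ci).
= C(8,4) * C(4,1) * C(6,4)
= 70 * 4 * 15
= 4200.

4200


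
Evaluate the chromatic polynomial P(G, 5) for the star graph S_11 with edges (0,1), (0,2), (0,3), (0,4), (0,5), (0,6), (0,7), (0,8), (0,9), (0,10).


P(tree, k) = k * (k-1)^(10) for any tree on 11 vertices.
P(5) = 5 * 4^10 = 5 * 1048576 = 5242880.

5242880


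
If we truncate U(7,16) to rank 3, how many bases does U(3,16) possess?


Truncating U(7,16) to rank 3 gives U(3,16).
Bases of U(3,16) are all 3-element subsets of 16 elements.
Number of bases = (16 choose 3) = 560.

560


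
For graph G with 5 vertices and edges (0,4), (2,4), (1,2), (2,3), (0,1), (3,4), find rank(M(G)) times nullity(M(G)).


r(M) = |V| - c = 5 - 1 = 4.
nullity = |E| - r(M) = 6 - 4 = 2.
Product = 4 * 2 = 8.

8


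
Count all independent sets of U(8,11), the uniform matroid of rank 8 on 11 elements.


Independent sets of U(8,11) are all subsets of size <= 8.
Count = C(11,0) + C(11,1) + C(11,2) + C(11,3) + C(11,4) + C(11,5) + C(11,6) + C(11,7) + C(11,8)
     = 1 + 11 + 55 + 165 + 330 + 462 + 462 + 330 + 165
     = 1981.

1981


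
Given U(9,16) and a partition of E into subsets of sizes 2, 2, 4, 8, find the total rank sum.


r(Ai) = min(|Ai|, 9) for each part.
Sum = min(2,9) + min(2,9) + min(4,9) + min(8,9)
    = 2 + 2 + 4 + 8
    = 16.

16


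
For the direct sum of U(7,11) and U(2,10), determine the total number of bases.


Bases of a direct sum M1 + M2: |B| = |B(M1)| * |B(M2)|.
|B(U(7,11))| = C(11,7) = 330.
|B(U(2,10))| = C(10,2) = 45.
Total bases = 330 * 45 = 14850.

14850


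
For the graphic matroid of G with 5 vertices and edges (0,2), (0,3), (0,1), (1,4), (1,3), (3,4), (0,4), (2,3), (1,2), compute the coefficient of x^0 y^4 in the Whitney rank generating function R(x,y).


R(x,y) = sum over A in 2^E of x^(r(E)-r(A)) * y^(|A|-r(A)).
G has 5 vertices, 9 edges. r(E) = 4.
Enumerate all 2^9 = 512 subsets.
Count subsets with r(E)-r(A)=0 and |A|-r(A)=4: 9.

9


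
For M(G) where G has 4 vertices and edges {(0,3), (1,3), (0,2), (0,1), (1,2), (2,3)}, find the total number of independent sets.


An independent set in a graphic matroid is an acyclic edge subset.
G has 4 vertices and 6 edges.
Enumerate all 2^6 = 64 subsets, checking for acyclicity.
Total independent sets = 38.

38


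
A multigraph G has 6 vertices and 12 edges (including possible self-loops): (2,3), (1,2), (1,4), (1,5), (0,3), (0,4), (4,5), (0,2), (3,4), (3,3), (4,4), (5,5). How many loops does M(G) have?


In a graphic matroid, a loop is a self-loop edge (u,u) with rank 0.
Examining all 12 edges for self-loops...
Self-loops found: (3,3), (4,4), (5,5)
Number of loops = 3.

3


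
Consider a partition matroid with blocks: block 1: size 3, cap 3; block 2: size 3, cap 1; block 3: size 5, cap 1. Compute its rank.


Rank of a partition matroid = sum of min(|Si|, ci) for each block.
= min(3,3) + min(3,1) + min(5,1)
= 3 + 1 + 1
= 5.

5


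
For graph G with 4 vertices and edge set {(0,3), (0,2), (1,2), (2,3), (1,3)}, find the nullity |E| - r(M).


Cycle rank (nullity) = |E| - r(M) = |E| - (|V| - c).
|E| = 5, |V| = 4, c = 1.
Nullity = 5 - (4 - 1) = 5 - 3 = 2.

2


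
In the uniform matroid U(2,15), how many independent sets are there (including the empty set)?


Independent sets of U(2,15) are all subsets of size <= 2.
Count = (15 choose 0) + (15 choose 1) + (15 choose 2)
     = 1 + 15 + 105
     = 121.

121


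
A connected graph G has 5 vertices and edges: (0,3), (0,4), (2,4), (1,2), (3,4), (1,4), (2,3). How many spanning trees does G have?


By Kirchhoff's matrix tree theorem, the number of spanning trees equals
the determinant of any cofactor of the Laplacian matrix L.
G has 5 vertices and 7 edges.
Computing the (4 x 4) cofactor determinant gives 21.

21


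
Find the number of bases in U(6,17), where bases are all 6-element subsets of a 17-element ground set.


Bases of U(6,17) are all 6-element subsets of the 17-element ground set.
Number of bases = C(17,6).
C(17,6) = 17! / (6! * 11!) = 12376.

12376


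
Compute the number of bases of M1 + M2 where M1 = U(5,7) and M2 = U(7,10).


Bases of a direct sum M1 + M2: |B| = |B(M1)| * |B(M2)|.
|B(U(5,7))| = C(7,5) = 21.
|B(U(7,10))| = C(10,7) = 120.
Total bases = 21 * 120 = 2520.

2520


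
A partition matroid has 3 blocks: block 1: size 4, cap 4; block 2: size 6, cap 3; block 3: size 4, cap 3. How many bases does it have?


A basis picks exactly ci elements from block i.
Number of bases = product of C(|Si|, ci).
= C(4,4) * C(6,3) * C(4,3)
= 1 * 20 * 4
= 80.

80


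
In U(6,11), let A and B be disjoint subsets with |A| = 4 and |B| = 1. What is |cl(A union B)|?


|A union B| = 4 + 1 = 5 (disjoint).
In U(6,11), cl(S) = S if |S| < 6, else cl(S) = E.
Since 5 < 6, cl(A union B) = A union B.
|cl(A union B)| = 5.

5


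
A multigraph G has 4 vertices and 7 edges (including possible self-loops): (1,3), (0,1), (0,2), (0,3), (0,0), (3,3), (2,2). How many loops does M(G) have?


In a graphic matroid, a loop is a self-loop edge (u,u) with rank 0.
Examining all 7 edges for self-loops...
Self-loops found: (0,0), (3,3), (2,2)
Number of loops = 3.

3


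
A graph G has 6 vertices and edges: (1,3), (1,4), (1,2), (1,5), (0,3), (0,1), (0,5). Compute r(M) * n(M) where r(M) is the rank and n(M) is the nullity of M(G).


r(M) = |V| - c = 6 - 1 = 5.
nullity = |E| - r(M) = 7 - 5 = 2.
Product = 5 * 2 = 10.

10


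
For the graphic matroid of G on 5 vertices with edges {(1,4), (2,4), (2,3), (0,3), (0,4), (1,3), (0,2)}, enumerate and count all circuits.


A circuit in a graphic matroid = edge set of a simple cycle.
G has 5 vertices and 7 edges.
Enumerating all minimal edge subsets forming cycles...
Total circuits found: 7.

7


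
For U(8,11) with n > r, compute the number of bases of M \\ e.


Deleting e from U(8,11) gives U(8,10) since n > r.
Bases of U(8,10) = C(10,8) = 45.

45


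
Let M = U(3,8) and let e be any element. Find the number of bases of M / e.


Contracting e from U(3,8) gives U(2,7).
Bases of U(2,7) = C(7,2) = 7! / (2! * 5!) = 21.

21


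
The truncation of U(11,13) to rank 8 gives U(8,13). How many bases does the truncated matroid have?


Truncating U(11,13) to rank 8 gives U(8,13).
Bases of U(8,13) are all 8-element subsets of 13 elements.
Number of bases = (13 choose 8) = 1287.

1287


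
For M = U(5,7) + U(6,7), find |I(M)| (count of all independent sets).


For a direct sum, |I(M1+M2)| = |I(M1)| * |I(M2)|.
|I(U(5,7))| = sum C(7,k) for k=0..5 = 120.
|I(U(6,7))| = sum C(7,k) for k=0..6 = 127.
Total = 120 * 127 = 15240.

15240


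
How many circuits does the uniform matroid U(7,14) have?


In U(7,14), circuits are the (8)-element subsets.
Any set of 8 elements is dependent, and removing any one element gives
an independent set of size 7, so it is a minimal dependent set.
Number of circuits = C(14,8) = 3003.

3003


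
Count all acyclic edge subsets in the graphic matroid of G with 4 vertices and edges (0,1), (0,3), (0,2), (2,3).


An independent set in a graphic matroid is an acyclic edge subset.
G has 4 vertices and 4 edges.
Enumerate all 2^4 = 16 subsets, checking for acyclicity.
Total independent sets = 14.

14


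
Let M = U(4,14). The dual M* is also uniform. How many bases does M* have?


The dual of U(r,n) is U(n-r, n) = U(10,14).
Bases of U(10,14) are all (10)-element subsets.
|B(M*)| = C(14,10) = 14! / (10! * 4!) = 1001.

1001


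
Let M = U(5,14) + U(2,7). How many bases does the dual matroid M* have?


(M1+M2)* = M1* + M2*.
M1* = U(9,14), bases: C(14,9) = 2002.
M2* = U(5,7), bases: C(7,5) = 21.
|B(M*)| = 2002 * 21 = 42042.

42042


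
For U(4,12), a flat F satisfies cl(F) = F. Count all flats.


Flats of U(4,12): every subset of size < 4 is a flat, plus E itself.
Count = (12 choose 0) + (12 choose 1) + (12 choose 2) + (12 choose 3) + 1
     = 1 + 12 + 66 + 220 + 1
     = 300.

300


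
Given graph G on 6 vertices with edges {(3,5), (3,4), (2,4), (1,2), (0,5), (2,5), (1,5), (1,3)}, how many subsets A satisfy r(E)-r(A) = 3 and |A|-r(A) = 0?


R(x,y) = sum over A in 2^E of x^(r(E)-r(A)) * y^(|A|-r(A)).
G has 6 vertices, 8 edges. r(E) = 5.
Enumerate all 2^8 = 256 subsets.
Count subsets with r(E)-r(A)=3 and |A|-r(A)=0: 28.

28


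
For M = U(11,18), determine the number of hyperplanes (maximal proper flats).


Hyperplanes of U(11,18) are flats of rank 10.
In a uniform matroid, these are exactly the (10)-element subsets.
Count = C(18,10) = 18! / (10! * 8!) = 43758.

43758


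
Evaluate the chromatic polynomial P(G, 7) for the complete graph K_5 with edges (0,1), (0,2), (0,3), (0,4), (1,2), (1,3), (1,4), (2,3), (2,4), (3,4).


P(K_5, k) = k(k-1)(k-2)...(k-4).
P(7) = (7) * (6) * (5) * (4) * (3) = 2520.

2520


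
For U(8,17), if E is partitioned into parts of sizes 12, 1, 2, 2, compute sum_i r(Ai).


r(Ai) = min(|Ai|, 8) for each part.
Sum = min(12,8) + min(1,8) + min(2,8) + min(2,8)
    = 8 + 1 + 2 + 2
    = 13.

13


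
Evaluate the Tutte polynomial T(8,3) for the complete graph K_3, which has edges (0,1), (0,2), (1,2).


T(K_3; x,y) = x^2 + x + y.
T(8,3) = 64 + 8 + 3 = 75.

75


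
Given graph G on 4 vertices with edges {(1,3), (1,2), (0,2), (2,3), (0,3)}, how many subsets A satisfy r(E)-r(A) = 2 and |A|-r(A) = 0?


R(x,y) = sum over A in 2^E of x^(r(E)-r(A)) * y^(|A|-r(A)).
G has 4 vertices, 5 edges. r(E) = 3.
Enumerate all 2^5 = 32 subsets.
Count subsets with r(E)-r(A)=2 and |A|-r(A)=0: 5.

5


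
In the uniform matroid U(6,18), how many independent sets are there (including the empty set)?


Independent sets of U(6,18) are all subsets of size <= 6.
Count = C(18,0) + C(18,1) + C(18,2) + C(18,3) + C(18,4) + C(18,5) + C(18,6)
     = 1 + 18 + 153 + 816 + 3060 + 8568 + 18564
     = 31180.

31180


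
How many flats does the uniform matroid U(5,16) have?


Flats of U(5,16): every subset of size < 5 is a flat, plus E itself.
Count = C(16,0) + C(16,1) + C(16,2) + C(16,3) + C(16,4) + 1
     = 1 + 16 + 120 + 560 + 1820 + 1
     = 2518.

2518


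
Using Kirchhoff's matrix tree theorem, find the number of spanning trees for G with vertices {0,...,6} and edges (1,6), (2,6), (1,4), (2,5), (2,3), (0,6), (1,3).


By Kirchhoff's matrix tree theorem, the number of spanning trees equals
the determinant of any cofactor of the Laplacian matrix L.
G has 7 vertices and 7 edges.
Computing the (6 x 6) cofactor determinant gives 4.

4


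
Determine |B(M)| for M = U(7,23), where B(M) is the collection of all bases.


Bases of U(7,23) are all 7-element subsets of the 23-element ground set.
Number of bases = C(23,7).
C(23,7) = 245157.

245157


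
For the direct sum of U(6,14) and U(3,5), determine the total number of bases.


Bases of a direct sum M1 + M2: |B| = |B(M1)| * |B(M2)|.
|B(U(6,14))| = C(14,6) = 3003.
|B(U(3,5))| = C(5,3) = 10.
Total bases = 3003 * 10 = 30030.

30030


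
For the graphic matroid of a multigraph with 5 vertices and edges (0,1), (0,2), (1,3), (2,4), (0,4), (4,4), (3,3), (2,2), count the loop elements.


In a graphic matroid, a loop is a self-loop edge (u,u) with rank 0.
Examining all 8 edges for self-loops...
Self-loops found: (4,4), (3,3), (2,2)
Number of loops = 3.

3


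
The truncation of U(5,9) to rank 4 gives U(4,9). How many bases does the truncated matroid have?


Truncating U(5,9) to rank 4 gives U(4,9).
Bases of U(4,9) are all 4-element subsets of 9 elements.
Number of bases = C(9,4) = (9 * 8 * 7 * 6) / (1 * 2 * 3 * 4) = 126.

126


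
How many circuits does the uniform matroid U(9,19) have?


In U(9,19), circuits are the (10)-element subsets.
Any set of 10 elements is dependent, and removing any one element gives
an independent set of size 9, so it is a minimal dependent set.
Number of circuits = C(19,10) = 19! / (10! * 9!) = 92378.

92378


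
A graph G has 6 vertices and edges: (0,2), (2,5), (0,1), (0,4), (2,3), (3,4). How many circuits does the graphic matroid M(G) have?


A circuit in a graphic matroid = edge set of a simple cycle.
G has 6 vertices and 6 edges.
Enumerating all minimal edge subsets forming cycles...
Total circuits found: 1.

1


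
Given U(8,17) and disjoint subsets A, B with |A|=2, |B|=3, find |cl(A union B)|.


|A union B| = 2 + 3 = 5 (disjoint).
In U(8,17), cl(S) = S if |S| < 8, else cl(S) = E.
Since 5 < 8, cl(A union B) = A union B.
|cl(A union B)| = 5.

5


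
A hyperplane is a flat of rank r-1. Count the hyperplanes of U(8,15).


Hyperplanes of U(8,15) are flats of rank 7.
In a uniform matroid, these are exactly the (7)-element subsets.
Count = C(15,7) = 6435.

6435


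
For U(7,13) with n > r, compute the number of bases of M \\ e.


Deleting e from U(7,13) gives U(7,12) since n > r.
Bases of U(7,12) = (12 choose 7) = 792.

792


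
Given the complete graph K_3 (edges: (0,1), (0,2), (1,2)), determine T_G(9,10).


T(K_3; x,y) = x^2 + x + y.
T(9,10) = 81 + 9 + 10 = 100.

100


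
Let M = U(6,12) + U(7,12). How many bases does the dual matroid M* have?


(M1+M2)* = M1* + M2*.
M1* = U(6,12), bases: C(12,6) = 924.
M2* = U(5,12), bases: C(12,5) = 792.
|B(M*)| = 924 * 792 = 731808.

731808


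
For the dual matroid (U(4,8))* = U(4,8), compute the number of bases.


The dual of U(r,n) is U(n-r, n) = U(4,8).
Bases of U(4,8) are all (4)-element subsets.
|B(M*)| = C(8,4) = 8! / (4! * 4!) = 70.

70


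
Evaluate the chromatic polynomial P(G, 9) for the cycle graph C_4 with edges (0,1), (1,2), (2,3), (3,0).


P(C_4, k) = (k-1)^4 + (-1)^4*(k-1).
P(9) = (8)^4 + 8
= 4096 + 8 = 4104.

4104


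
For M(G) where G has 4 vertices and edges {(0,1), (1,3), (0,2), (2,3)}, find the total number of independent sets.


An independent set in a graphic matroid is an acyclic edge subset.
G has 4 vertices and 4 edges.
Enumerate all 2^4 = 16 subsets, checking for acyclicity.
Total independent sets = 15.

15


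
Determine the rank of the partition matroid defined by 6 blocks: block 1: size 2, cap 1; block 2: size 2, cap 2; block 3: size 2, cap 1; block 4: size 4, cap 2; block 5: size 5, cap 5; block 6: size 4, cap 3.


Rank of a partition matroid = sum of min(|Si|, ci) for each block.
= min(2,1) + min(2,2) + min(2,1) + min(4,2) + min(5,5) + min(4,3)
= 1 + 2 + 1 + 2 + 5 + 3
= 14.

14


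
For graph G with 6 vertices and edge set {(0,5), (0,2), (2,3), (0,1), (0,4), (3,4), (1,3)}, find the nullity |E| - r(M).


Cycle rank (nullity) = |E| - r(M) = |E| - (|V| - c).
|E| = 7, |V| = 6, c = 1.
Nullity = 7 - (6 - 1) = 7 - 5 = 2.

2


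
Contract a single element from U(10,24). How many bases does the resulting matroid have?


Contracting e from U(10,24) gives U(9,23).
Bases of U(9,23) = (23 choose 9) = 817190.

817190


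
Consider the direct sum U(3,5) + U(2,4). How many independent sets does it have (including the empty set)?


For a direct sum, |I(M1+M2)| = |I(M1)| * |I(M2)|.
|I(U(3,5))| = sum C(5,k) for k=0..3 = 26.
|I(U(2,4))| = sum C(4,k) for k=0..2 = 11.
Total = 26 * 11 = 286.

286


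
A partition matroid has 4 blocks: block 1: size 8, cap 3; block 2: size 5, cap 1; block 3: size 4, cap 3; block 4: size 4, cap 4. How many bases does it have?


A basis picks exactly ci elements from block i.
Number of bases = product of C(|Si|, ci).
= C(8,3) * C(5,1) * C(4,3) * C(4,4)
= 56 * 5 * 4 * 1
= 1120.

1120


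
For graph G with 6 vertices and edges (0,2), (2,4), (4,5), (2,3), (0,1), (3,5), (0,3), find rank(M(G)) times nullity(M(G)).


r(M) = |V| - c = 6 - 1 = 5.
nullity = |E| - r(M) = 7 - 5 = 2.
Product = 5 * 2 = 10.

10


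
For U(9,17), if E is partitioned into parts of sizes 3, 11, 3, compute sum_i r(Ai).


r(Ai) = min(|Ai|, 9) for each part.
Sum = min(3,9) + min(11,9) + min(3,9)
    = 3 + 9 + 3
    = 15.

15


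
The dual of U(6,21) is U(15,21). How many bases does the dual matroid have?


The dual of U(r,n) is U(n-r, n) = U(15,21).
Bases of U(15,21) are all (15)-element subsets.
|B(M*)| = (21 choose 15) = 54264.

54264


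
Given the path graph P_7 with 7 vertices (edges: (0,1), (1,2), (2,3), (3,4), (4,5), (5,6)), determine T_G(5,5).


A path on 7 vertices is a tree with 6 edges.
T(x,y) = x^(6) for any tree.
T(5,5) = 5^6 = 15625.

15625


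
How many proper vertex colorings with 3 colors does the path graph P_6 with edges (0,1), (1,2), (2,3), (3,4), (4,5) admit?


P(P_6, k) = k * (k-1)^(5).
P(3) = 3 * 2^5 = 3 * 32 = 96.

96


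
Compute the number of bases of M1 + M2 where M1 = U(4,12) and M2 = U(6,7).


Bases of a direct sum M1 + M2: |B| = |B(M1)| * |B(M2)|.
|B(U(4,12))| = C(12,4) = 495.
|B(U(6,7))| = C(7,6) = 7.
Total bases = 495 * 7 = 3465.

3465


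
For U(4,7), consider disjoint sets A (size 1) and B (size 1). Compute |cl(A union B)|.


|A union B| = 1 + 1 = 2 (disjoint).
In U(4,7), cl(S) = S if |S| < 4, else cl(S) = E.
Since 2 < 4, cl(A union B) = A union B.
|cl(A union B)| = 2.

2


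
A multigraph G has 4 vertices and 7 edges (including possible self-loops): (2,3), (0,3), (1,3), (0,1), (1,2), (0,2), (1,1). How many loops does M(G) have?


In a graphic matroid, a loop is a self-loop edge (u,u) with rank 0.
Examining all 7 edges for self-loops...
Self-loops found: (1,1)
Number of loops = 1.

1


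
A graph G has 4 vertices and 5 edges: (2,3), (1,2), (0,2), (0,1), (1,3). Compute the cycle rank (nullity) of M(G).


Cycle rank (nullity) = |E| - r(M) = |E| - (|V| - c).
|E| = 5, |V| = 4, c = 1.
Nullity = 5 - (4 - 1) = 5 - 3 = 2.

2


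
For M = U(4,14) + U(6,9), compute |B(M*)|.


(M1+M2)* = M1* + M2*.
M1* = U(10,14), bases: C(14,10) = 1001.
M2* = U(3,9), bases: C(9,3) = 84.
|B(M*)| = 1001 * 84 = 84084.

84084


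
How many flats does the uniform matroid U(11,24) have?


Flats of U(11,24): every subset of size < 11 is a flat, plus E itself.
Count = (24 choose 0) + (24 choose 1) + (24 choose 2) + (24 choose 3) + (24 choose 4) + (24 choose 5) + (24 choose 6) + (24 choose 7) + (24 choose 8) + (24 choose 9) + (24 choose 10) + 1
     = 1 + 24 + 276 + 2024 + 10626 + 42504 + 134596 + 346104 + 735471 + 1307504 + 1961256 + 1
     = 4540387.

4540387


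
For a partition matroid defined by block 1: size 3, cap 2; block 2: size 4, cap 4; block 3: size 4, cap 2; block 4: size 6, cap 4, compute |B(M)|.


A basis picks exactly ci elements from block i.
Number of bases = product of C(|Si|, ci).
= C(3,2) * C(4,4) * C(4,2) * C(6,4)
= 3 * 1 * 6 * 15
= 270.

270


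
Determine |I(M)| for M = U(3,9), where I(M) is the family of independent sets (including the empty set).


Independent sets of U(3,9) are all subsets of size <= 3.
Count = (9 choose 0) + (9 choose 1) + (9 choose 2) + (9 choose 3)
     = 1 + 9 + 36 + 84
     = 130.

130


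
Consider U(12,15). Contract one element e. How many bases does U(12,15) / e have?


Contracting e from U(12,15) gives U(11,14).
Bases of U(11,14) = (14 choose 11) = 364.

364


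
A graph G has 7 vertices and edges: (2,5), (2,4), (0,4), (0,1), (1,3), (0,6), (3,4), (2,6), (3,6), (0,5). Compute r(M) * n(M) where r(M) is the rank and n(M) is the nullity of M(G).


r(M) = |V| - c = 7 - 1 = 6.
nullity = |E| - r(M) = 10 - 6 = 4.
Product = 6 * 4 = 24.

24


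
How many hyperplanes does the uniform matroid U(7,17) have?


Hyperplanes of U(7,17) are flats of rank 6.
In a uniform matroid, these are exactly the (6)-element subsets.
Count = C(17,6) = 12376.

12376


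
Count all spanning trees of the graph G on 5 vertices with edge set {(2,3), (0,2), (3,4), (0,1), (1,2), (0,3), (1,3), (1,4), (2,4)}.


By Kirchhoff's matrix tree theorem, the number of spanning trees equals
the determinant of any cofactor of the Laplacian matrix L.
G has 5 vertices and 9 edges.
Computing the (4 x 4) cofactor determinant gives 75.

75


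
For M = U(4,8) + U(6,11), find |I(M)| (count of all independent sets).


For a direct sum, |I(M1+M2)| = |I(M1)| * |I(M2)|.
|I(U(4,8))| = sum C(8,k) for k=0..4 = 163.
|I(U(6,11))| = sum C(11,k) for k=0..6 = 1486.
Total = 163 * 1486 = 242218.

242218


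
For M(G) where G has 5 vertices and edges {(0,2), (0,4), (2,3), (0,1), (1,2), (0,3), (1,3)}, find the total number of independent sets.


An independent set in a graphic matroid is an acyclic edge subset.
G has 5 vertices and 7 edges.
Enumerate all 2^7 = 128 subsets, checking for acyclicity.
Total independent sets = 76.

76


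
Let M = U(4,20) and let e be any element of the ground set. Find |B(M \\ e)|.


Deleting e from U(4,20) gives U(4,19) since n > r.
Bases of U(4,19) = (19 choose 4) = 3876.

3876


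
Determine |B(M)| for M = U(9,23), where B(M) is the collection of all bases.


Bases of U(9,23) are all 9-element subsets of the 23-element ground set.
Number of bases = C(23,9).
C(23,9) = 817190.

817190


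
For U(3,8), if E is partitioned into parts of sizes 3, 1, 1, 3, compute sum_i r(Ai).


r(Ai) = min(|Ai|, 3) for each part.
Sum = min(3,3) + min(1,3) + min(1,3) + min(3,3)
    = 3 + 1 + 1 + 3
    = 8.

8


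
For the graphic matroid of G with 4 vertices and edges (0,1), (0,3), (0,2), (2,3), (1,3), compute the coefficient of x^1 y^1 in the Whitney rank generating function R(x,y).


R(x,y) = sum over A in 2^E of x^(r(E)-r(A)) * y^(|A|-r(A)).
G has 4 vertices, 5 edges. r(E) = 3.
Enumerate all 2^5 = 32 subsets.
Count subsets with r(E)-r(A)=1 and |A|-r(A)=1: 2.

2


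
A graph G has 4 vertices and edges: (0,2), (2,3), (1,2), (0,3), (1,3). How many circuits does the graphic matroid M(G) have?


A circuit in a graphic matroid = edge set of a simple cycle.
G has 4 vertices and 5 edges.
Enumerating all minimal edge subsets forming cycles...
Total circuits found: 3.

3


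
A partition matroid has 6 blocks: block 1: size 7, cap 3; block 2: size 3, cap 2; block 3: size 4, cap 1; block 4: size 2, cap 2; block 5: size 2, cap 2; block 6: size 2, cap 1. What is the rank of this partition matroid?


Rank of a partition matroid = sum of min(|Si|, ci) for each block.
= min(7,3) + min(3,2) + min(4,1) + min(2,2) + min(2,2) + min(2,1)
= 3 + 2 + 1 + 2 + 2 + 1
= 11.

11


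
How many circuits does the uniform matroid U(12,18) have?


In U(12,18), circuits are the (13)-element subsets.
Any set of 13 elements is dependent, and removing any one element gives
an independent set of size 12, so it is a minimal dependent set.
Number of circuits = C(18,13) = 8568.

8568


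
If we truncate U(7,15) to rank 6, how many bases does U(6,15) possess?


Truncating U(7,15) to rank 6 gives U(6,15).
Bases of U(6,15) are all 6-element subsets of 15 elements.
Number of bases = C(15,6) = 15! / (6! * 9!) = 5005.

5005


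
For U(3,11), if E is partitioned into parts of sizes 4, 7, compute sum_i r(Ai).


r(Ai) = min(|Ai|, 3) for each part.
Sum = min(4,3) + min(7,3)
    = 3 + 3
    = 6.

6


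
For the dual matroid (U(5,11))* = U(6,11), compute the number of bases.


The dual of U(r,n) is U(n-r, n) = U(6,11).
Bases of U(6,11) are all (6)-element subsets.
|B(M*)| = (11 choose 6) = 462.

462


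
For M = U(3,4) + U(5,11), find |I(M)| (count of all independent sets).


For a direct sum, |I(M1+M2)| = |I(M1)| * |I(M2)|.
|I(U(3,4))| = sum C(4,k) for k=0..3 = 15.
|I(U(5,11))| = sum C(11,k) for k=0..5 = 1024.
Total = 15 * 1024 = 15360.

15360


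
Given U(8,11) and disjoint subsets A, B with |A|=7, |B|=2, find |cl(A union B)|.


|A union B| = 7 + 2 = 9 (disjoint).
In U(8,11), cl(S) = S if |S| < 8, else cl(S) = E.
Since 9 >= 8, cl(A union B) = E.
|cl(A union B)| = 11.

11


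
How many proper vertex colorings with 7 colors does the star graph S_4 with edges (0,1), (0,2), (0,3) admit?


P(tree, k) = k * (k-1)^(3) for any tree on 4 vertices.
P(7) = 7 * 6^3 = 7 * 216 = 1512.

1512


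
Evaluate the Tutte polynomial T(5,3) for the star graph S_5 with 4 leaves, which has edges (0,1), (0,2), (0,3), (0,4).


A star on 5 vertices is a tree with 4 edges.
T(x,y) = x^(4) for any tree.
T(5,3) = 5^4 = 625.

625


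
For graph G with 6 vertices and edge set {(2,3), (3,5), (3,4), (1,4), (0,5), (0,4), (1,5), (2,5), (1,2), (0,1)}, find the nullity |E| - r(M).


Cycle rank (nullity) = |E| - r(M) = |E| - (|V| - c).
|E| = 10, |V| = 6, c = 1.
Nullity = 10 - (6 - 1) = 10 - 5 = 5.

5


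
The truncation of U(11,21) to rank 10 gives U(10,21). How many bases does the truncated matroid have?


Truncating U(11,21) to rank 10 gives U(10,21).
Bases of U(10,21) are all 10-element subsets of 21 elements.
Number of bases = C(21,10) = 352716.

352716


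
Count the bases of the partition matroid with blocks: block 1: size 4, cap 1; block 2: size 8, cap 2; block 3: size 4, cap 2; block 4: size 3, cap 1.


A basis picks exactly ci elements from block i.
Number of bases = product of C(|Si|, ci).
= C(4,1) * C(8,2) * C(4,2) * C(3,1)
= 4 * 28 * 6 * 3
= 2016.

2016


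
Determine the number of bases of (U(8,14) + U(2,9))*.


(M1+M2)* = M1* + M2*.
M1* = U(6,14), bases: C(14,6) = 3003.
M2* = U(7,9), bases: C(9,7) = 36.
|B(M*)| = 3003 * 36 = 108108.

108108


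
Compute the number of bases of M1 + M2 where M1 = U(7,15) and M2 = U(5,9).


Bases of a direct sum M1 + M2: |B| = |B(M1)| * |B(M2)|.
|B(U(7,15))| = C(15,7) = 6435.
|B(U(5,9))| = C(9,5) = 126.
Total bases = 6435 * 126 = 810810.

810810


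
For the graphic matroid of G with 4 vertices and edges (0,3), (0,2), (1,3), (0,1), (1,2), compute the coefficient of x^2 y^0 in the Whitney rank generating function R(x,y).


R(x,y) = sum over A in 2^E of x^(r(E)-r(A)) * y^(|A|-r(A)).
G has 4 vertices, 5 edges. r(E) = 3.
Enumerate all 2^5 = 32 subsets.
Count subsets with r(E)-r(A)=2 and |A|-r(A)=0: 5.

5


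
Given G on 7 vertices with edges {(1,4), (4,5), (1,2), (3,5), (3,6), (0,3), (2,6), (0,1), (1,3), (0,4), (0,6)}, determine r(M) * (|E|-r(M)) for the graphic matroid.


r(M) = |V| - c = 7 - 1 = 6.
nullity = |E| - r(M) = 11 - 6 = 5.
Product = 6 * 5 = 30.

30


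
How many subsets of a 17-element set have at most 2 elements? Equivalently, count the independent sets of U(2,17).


Independent sets of U(2,17) are all subsets of size <= 2.
Count = C(17,0) + C(17,1) + C(17,2)
     = 1 + 17 + 136
     = 154.

154


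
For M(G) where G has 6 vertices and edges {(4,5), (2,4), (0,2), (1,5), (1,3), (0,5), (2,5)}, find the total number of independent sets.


An independent set in a graphic matroid is an acyclic edge subset.
G has 6 vertices and 7 edges.
Enumerate all 2^7 = 128 subsets, checking for acyclicity.
Total independent sets = 96.

96


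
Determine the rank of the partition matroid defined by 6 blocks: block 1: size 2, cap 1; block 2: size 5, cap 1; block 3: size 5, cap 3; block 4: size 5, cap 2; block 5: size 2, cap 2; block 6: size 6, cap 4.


Rank of a partition matroid = sum of min(|Si|, ci) for each block.
= min(2,1) + min(5,1) + min(5,3) + min(5,2) + min(2,2) + min(6,4)
= 1 + 1 + 3 + 2 + 2 + 4
= 13.

13


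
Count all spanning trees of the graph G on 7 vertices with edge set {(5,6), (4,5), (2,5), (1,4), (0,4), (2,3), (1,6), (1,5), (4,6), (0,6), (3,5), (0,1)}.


By Kirchhoff's matrix tree theorem, the number of spanning trees equals
the determinant of any cofactor of the Laplacian matrix L.
G has 7 vertices and 12 edges.
Computing the (6 x 6) cofactor determinant gives 225.

225


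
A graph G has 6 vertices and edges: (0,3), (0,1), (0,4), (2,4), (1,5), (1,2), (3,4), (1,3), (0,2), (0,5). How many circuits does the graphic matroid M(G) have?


A circuit in a graphic matroid = edge set of a simple cycle.
G has 6 vertices and 10 edges.
Enumerating all minimal edge subsets forming cycles...
Total circuits found: 20.

20


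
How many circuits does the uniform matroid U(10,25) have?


In U(10,25), circuits are the (11)-element subsets.
Any set of 11 elements is dependent, and removing any one element gives
an independent set of size 10, so it is a minimal dependent set.
Number of circuits = C(25,11) = 25! / (11! * 14!) = 4457400.

4457400


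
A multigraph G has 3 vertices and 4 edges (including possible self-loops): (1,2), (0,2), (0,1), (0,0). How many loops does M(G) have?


In a graphic matroid, a loop is a self-loop edge (u,u) with rank 0.
Examining all 4 edges for self-loops...
Self-loops found: (0,0)
Number of loops = 1.

1


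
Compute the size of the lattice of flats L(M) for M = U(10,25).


Flats of U(10,25): every subset of size < 10 is a flat, plus E itself.
Count = C(25,0) + C(25,1) + C(25,2) + C(25,3) + C(25,4) + C(25,5) + C(25,6) + C(25,7) + C(25,8) + C(25,9) + 1
     = 1 + 25 + 300 + 2300 + 12650 + 53130 + 177100 + 480700 + 1081575 + 2042975 + 1
     = 3850757.

3850757


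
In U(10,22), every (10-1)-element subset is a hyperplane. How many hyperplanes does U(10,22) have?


Hyperplanes of U(10,22) are flats of rank 9.
In a uniform matroid, these are exactly the (9)-element subsets.
Count = C(22,9) = 497420.

497420


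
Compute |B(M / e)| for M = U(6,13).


Contracting e from U(6,13) gives U(5,12).
Bases of U(5,12) = C(12,5) = 792.

792


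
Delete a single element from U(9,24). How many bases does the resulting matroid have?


Deleting e from U(9,24) gives U(9,23) since n > r.
Bases of U(9,23) = C(23,9) = 23! / (9! * 14!) = 817190.

817190
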